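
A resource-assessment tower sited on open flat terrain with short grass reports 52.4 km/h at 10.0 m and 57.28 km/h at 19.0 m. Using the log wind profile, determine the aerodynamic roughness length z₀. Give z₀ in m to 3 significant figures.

Log law: V(z) ∝ ln(z/z₀). With r = V₁/V₂ = 52.4/57.28 = 0.91480,
r · ln(z₂/z₀) = ln(z₁/z₀) ⇒ ln z₀ = (ln z₁ − r·ln z₂)/(1 − r)
ln z₀ = (2.30259 − 0.91480×2.94444) / 0.08520 = -4.5895
z₀ = exp(-4.5895) = 0.01016 m

z₀ ≈ 0.0102 m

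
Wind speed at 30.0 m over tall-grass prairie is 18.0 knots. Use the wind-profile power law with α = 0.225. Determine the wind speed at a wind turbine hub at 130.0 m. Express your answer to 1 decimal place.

25.0 knots

Power-law profile: V₂ = V₁ · (z₂/z₁)^α
V₂ = 18.0 × (130.0/30.0)^0.225 = 18.0 × (4.3333)^0.225
    = 18.0 × 1.3909 = 25.0356 knots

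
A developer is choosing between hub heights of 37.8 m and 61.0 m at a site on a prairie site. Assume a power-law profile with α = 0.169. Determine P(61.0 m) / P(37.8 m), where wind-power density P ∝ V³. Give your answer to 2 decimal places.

Speed ratio: V_B/V_A = (z_B/z_A)^α = (61.0/37.8)^0.169 = (1.6138)^0.169 = 1.08424
Power-density ratio: P_B/P_A = (V_B/V_A)³ = (1.08424)³ = 1.27460

1.27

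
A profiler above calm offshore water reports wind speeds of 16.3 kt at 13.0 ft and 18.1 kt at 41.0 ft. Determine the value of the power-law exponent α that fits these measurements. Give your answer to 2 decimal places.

α ≈ 0.09

Power law: V₂/V₁ = (z₂/z₁)^α ⇒ α = ln(V₂/V₁) / ln(z₂/z₁)
α = ln(18.1/16.3) / ln(41.0/13.0) = ln(1.1104) / ln(3.1538)
  = 0.10475 / 1.14862 = 0.09119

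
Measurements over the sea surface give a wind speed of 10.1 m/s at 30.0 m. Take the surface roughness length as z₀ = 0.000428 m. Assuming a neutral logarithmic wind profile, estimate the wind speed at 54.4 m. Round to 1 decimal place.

Log law: V(z) ∝ ln(z/z₀), so V₂/V₁ = ln(z₂/z₀) / ln(z₁/z₀).
ln(54.4/0.000428) = 11.7528, ln(30.0/0.000428) = 11.1576
V₂ = 10.1 × 11.7528/11.1576 = 10.1 × 1.0533 = 10.6388 m/s

10.6 m/s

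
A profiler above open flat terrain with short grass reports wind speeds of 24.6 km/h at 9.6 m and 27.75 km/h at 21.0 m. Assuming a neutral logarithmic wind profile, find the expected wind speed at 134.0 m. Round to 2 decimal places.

Log law: V ∝ ln(z/z₀). From the pair, with r = V₁/V₂ = 0.88649,
ln z₀ = (ln z₁ − r·ln z₂)/(1 − r) = (2.2618 − 0.88649×3.0445)/0.11351 = -3.8512 → z₀ = 0.02125 m
V₃ = V₁ · ln(z₃/z₀)/ln(z₁/z₀) = 24.6 × 8.7491/6.1130 = 35.2082 km/h

35.21 km/h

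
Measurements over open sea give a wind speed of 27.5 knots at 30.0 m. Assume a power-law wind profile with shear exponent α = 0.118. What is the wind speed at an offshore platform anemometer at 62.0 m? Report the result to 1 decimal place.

30.0 knots

Power-law profile: V₂ = V₁ · (z₂/z₁)^α
V₂ = 27.5 × (62.0/30.0)^0.118 = 27.5 × (2.0667)^0.118
    = 27.5 × 1.0894 = 29.9595 knots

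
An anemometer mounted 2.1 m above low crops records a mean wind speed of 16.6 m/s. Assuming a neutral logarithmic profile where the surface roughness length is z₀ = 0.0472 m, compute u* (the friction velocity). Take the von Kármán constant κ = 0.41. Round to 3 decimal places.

Log law: V(z) = (u*/κ) · ln(z/z₀) ⇒ u* = κ · V / ln(z/z₀)
u* = 0.41 × 16.6 / ln(2.1/0.0472) = 0.41 × 16.6 / 3.7953
   = 6.8060 / 3.7953 = 1.7933 m/s

u* ≈ 1.793 m/s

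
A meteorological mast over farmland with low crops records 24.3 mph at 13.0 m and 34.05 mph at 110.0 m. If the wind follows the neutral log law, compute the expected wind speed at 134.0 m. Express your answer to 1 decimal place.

Log law: V ∝ ln(z/z₀). From the pair, with r = V₁/V₂ = 0.71366,
ln z₀ = (ln z₁ − r·ln z₂)/(1 − r) = (2.5649 − 0.71366×4.7005)/0.28634 = -2.7575 → z₀ = 0.06345 m
V₃ = V₁ · ln(z₃/z₀)/ln(z₁/z₀) = 24.3 × 7.6553/5.3224 = 34.9511 mph

35.0 mph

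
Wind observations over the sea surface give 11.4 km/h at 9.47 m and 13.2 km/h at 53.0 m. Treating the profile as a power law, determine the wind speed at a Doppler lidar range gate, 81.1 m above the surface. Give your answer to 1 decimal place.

First find α: α = ln(V₂/V₁)/ln(z₂/z₁) = ln(13.2/11.4)/ln(53.0/9.47) = 0.14660/1.72216 = 0.0851
Extrapolate from 53.0 m to 81.1 m: V₃ = 13.2 × (81.1/53.0)^0.0851 = 13.2 × 1.0369 = 13.6868 km/h

13.7 km/h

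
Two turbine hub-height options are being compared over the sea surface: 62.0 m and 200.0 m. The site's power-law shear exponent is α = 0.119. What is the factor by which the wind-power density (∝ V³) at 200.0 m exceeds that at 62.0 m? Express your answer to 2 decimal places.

Speed ratio: V_B/V_A = (z_B/z_A)^α = (200.0/62.0)^0.119 = (3.2258)^0.119 = 1.14955
Power-density ratio: P_B/P_A = (V_B/V_A)³ = (1.14955)³ = 1.51909

1.52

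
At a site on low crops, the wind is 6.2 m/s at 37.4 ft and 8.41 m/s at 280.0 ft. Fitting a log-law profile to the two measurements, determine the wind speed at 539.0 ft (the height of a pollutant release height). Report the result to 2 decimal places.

9.13 m/s

Log law: V ∝ ln(z/z₀). From the pair, with r = V₁/V₂ = 0.73722,
ln z₀ = (ln z₁ − r·ln z₂)/(1 − r) = (3.6217 − 0.73722×5.6348)/0.26278 = -2.0260 → z₀ = 0.1319 ft
V₃ = V₁ · ln(z₃/z₀)/ln(z₁/z₀) = 6.2 × 8.3157/5.6477 = 9.1290 m/s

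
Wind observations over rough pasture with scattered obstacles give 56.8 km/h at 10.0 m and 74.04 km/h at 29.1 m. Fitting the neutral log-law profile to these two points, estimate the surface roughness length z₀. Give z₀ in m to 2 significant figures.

z₀ ≈ 0.30 m

Log law: V(z) ∝ ln(z/z₀). With r = V₁/V₂ = 56.8/74.04 = 0.76715,
r · ln(z₂/z₀) = ln(z₁/z₀) ⇒ ln z₀ = (ln z₁ − r·ln z₂)/(1 − r)
ln z₀ = (2.30259 − 0.76715×3.37074) / 0.23285 = -1.2166
z₀ = exp(-1.2166) = 0.2962 m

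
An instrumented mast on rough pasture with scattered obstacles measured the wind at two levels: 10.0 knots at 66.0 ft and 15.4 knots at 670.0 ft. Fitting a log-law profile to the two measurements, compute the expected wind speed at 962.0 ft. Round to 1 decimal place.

Log law: V ∝ ln(z/z₀). From the pair, with r = V₁/V₂ = 0.64935,
ln z₀ = (ln z₁ − r·ln z₂)/(1 − r) = (4.1897 − 0.64935×6.5073)/0.35065 = -0.1022 → z₀ = 0.9028 ft
V₃ = V₁ · ln(z₃/z₀)/ln(z₁/z₀) = 10.0 × 6.9713/4.2919 = 16.2428 knots

16.2 knots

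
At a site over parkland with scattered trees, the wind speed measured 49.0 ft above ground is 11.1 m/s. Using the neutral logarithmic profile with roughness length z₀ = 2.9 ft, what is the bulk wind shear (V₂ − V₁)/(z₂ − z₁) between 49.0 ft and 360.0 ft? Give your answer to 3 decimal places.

0.025 m/s/ft

Log law: V₂ = V₁ · ln(z₂/z₀)/ln(z₁/z₀) = 11.1 × 4.8214/2.8271 = 18.9301 m/s
ΔV/Δz = (18.9301 − 11.1)/(360.0 − 49.0) = 7.8301/311.0000 = 0.02518 m/s/ft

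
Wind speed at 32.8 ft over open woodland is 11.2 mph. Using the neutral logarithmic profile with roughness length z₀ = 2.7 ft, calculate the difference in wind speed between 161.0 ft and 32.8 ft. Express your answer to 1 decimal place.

7.1 mph

Log law: V₂ = V₁ · ln(z₂/z₀)/ln(z₁/z₀) = 11.2 × 4.0882/2.4972 = 18.3356 mph
ΔV = 18.3356 − 11.2 = 7.1356 mph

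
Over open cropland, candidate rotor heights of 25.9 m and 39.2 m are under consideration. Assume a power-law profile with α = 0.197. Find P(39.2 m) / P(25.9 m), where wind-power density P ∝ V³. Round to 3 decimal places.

Speed ratio: V_B/V_A = (z_B/z_A)^α = (39.2/25.9)^0.197 = (1.5135)^0.197 = 1.08507
Power-density ratio: P_B/P_A = (V_B/V_A)³ = (1.08507)³ = 1.27753

1.278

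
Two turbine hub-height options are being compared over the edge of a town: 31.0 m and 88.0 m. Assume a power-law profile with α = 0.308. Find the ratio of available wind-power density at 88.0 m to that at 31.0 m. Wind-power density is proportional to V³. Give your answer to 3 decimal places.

2.622

Speed ratio: V_B/V_A = (z_B/z_A)^α = (88.0/31.0)^0.308 = (2.8387)^0.308 = 1.37899
Power-density ratio: P_B/P_A = (V_B/V_A)³ = (1.37899)³ = 2.62231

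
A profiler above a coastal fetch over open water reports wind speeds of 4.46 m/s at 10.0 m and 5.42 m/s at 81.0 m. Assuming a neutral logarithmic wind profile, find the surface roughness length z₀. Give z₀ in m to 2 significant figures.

z₀ ≈ 0.00060 m

Log law: V(z) ∝ ln(z/z₀). With r = V₁/V₂ = 4.46/5.42 = 0.82288,
r · ln(z₂/z₀) = ln(z₁/z₀) ⇒ ln z₀ = (ln z₁ − r·ln z₂)/(1 − r)
ln z₀ = (2.30259 − 0.82288×4.39445) / 0.17712 = -7.4159
z₀ = exp(-7.4159) = 0.0006016 m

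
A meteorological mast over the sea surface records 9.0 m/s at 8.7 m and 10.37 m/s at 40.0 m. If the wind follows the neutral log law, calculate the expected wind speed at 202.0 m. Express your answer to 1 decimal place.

11.8 m/s

Log law: V ∝ ln(z/z₀). From the pair, with r = V₁/V₂ = 0.86789,
ln z₀ = (ln z₁ − r·ln z₂)/(1 − r) = (2.1633 − 0.86789×3.6889)/0.13211 = -7.8586 → z₀ = 0.0003864 m
V₃ = V₁ · ln(z₃/z₀)/ln(z₁/z₀) = 9.0 × 13.1668/10.0219 = 11.8243 m/s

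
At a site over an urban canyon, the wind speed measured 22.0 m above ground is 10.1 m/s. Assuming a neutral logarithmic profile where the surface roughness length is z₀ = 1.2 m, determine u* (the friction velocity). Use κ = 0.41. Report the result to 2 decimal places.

Log law: V(z) = (u*/κ) · ln(z/z₀) ⇒ u* = κ · V / ln(z/z₀)
u* = 0.41 × 10.1 / ln(22.0/1.2) = 0.41 × 10.1 / 2.9087
   = 4.1410 / 2.9087 = 1.4236 m/s

u* ≈ 1.42 m/s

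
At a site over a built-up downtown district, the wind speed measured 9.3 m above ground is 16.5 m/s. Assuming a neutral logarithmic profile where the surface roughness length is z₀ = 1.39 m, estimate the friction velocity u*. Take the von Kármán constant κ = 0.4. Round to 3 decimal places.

Log law: V(z) = (u*/κ) · ln(z/z₀) ⇒ u* = κ · V / ln(z/z₀)
u* = 0.4 × 16.5 / ln(9.3/1.39) = 0.4 × 16.5 / 1.9007
   = 6.6000 / 1.9007 = 3.4724 m/s

u* ≈ 3.472 m/s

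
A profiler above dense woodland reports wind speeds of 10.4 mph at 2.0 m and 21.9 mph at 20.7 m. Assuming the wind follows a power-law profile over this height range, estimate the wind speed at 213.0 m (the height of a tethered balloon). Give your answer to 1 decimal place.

First find α: α = ln(V₂/V₁)/ln(z₂/z₁) = ln(21.9/10.4)/ln(20.7/2.0) = 0.74468/2.33699 = 0.3187
Extrapolate from 20.7 m to 213.0 m: V₃ = 21.9 × (213.0/20.7)^0.3187 = 21.9 × 2.1019 = 46.0308 mph

46.0 mph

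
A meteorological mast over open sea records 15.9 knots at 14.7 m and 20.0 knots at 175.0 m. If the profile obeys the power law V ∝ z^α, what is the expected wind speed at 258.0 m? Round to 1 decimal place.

First find α: α = ln(V₂/V₁)/ln(z₂/z₁) = ln(20.0/15.9)/ln(175.0/14.7) = 0.22941/2.47694 = 0.0926
Extrapolate from 175.0 m to 258.0 m: V₃ = 20.0 × (258.0/175.0)^0.0926 = 20.0 × 1.0366 = 20.7321 knots

20.7 knots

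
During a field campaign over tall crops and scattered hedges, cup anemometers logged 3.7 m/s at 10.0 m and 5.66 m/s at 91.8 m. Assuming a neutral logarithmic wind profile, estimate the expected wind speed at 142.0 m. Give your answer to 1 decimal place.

Log law: V ∝ ln(z/z₀). From the pair, with r = V₁/V₂ = 0.65371,
ln z₀ = (ln z₁ − r·ln z₂)/(1 − r) = (2.3026 − 0.65371×4.5196)/0.34629 = -1.8826 → z₀ = 0.1522 m
V₃ = V₁ · ln(z₃/z₀)/ln(z₁/z₀) = 3.7 × 6.8384/4.1852 = 6.0456 m/s

6.0 m/s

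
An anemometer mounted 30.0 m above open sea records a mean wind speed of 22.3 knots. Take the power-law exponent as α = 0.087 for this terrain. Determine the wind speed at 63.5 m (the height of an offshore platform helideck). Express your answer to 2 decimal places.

23.80 knots

Power-law profile: V₂ = V₁ · (z₂/z₁)^α
V₂ = 22.3 × (63.5/30.0)^0.087 = 22.3 × (2.1167)^0.087
    = 22.3 × 1.0674 = 23.8033 knots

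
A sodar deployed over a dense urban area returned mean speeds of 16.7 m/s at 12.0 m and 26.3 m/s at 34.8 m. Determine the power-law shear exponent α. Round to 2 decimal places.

α ≈ 0.43

Power law: V₂/V₁ = (z₂/z₁)^α ⇒ α = ln(V₂/V₁) / ln(z₂/z₁)
α = ln(26.3/16.7) / ln(34.8/12.0) = ln(1.5749) / ln(2.9000)
  = 0.45416 / 1.06471 = 0.42656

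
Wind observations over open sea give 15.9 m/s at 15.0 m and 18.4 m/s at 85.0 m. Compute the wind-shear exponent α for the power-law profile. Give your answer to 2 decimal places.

Power law: V₂/V₁ = (z₂/z₁)^α ⇒ α = ln(V₂/V₁) / ln(z₂/z₁)
α = ln(18.4/15.9) / ln(85.0/15.0) = ln(1.1572) / ln(5.6667)
  = 0.14603 / 1.73460 = 0.08419

α ≈ 0.08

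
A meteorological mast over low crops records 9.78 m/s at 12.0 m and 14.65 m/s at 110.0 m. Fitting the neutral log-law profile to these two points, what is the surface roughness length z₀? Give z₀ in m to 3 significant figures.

z₀ ≈ 0.140 m

Log law: V(z) ∝ ln(z/z₀). With r = V₁/V₂ = 9.78/14.65 = 0.66758,
r · ln(z₂/z₀) = ln(z₁/z₀) ⇒ ln z₀ = (ln z₁ − r·ln z₂)/(1 − r)
ln z₀ = (2.48491 − 0.66758×4.70048) / 0.33242 = -1.9644
z₀ = exp(-1.9644) = 0.1402 m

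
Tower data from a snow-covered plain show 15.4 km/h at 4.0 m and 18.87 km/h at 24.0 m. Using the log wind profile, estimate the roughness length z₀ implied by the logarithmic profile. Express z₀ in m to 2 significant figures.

Log law: V(z) ∝ ln(z/z₀). With r = V₁/V₂ = 15.4/18.87 = 0.81611,
r · ln(z₂/z₀) = ln(z₁/z₀) ⇒ ln z₀ = (ln z₁ − r·ln z₂)/(1 − r)
ln z₀ = (1.38629 − 0.81611×3.17805) / 0.18389 = -6.5656
z₀ = exp(-6.5656) = 0.001408 m

z₀ ≈ 0.0014 m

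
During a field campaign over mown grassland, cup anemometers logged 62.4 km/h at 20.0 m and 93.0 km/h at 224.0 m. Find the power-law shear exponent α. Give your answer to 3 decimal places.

α ≈ 0.165

Power law: V₂/V₁ = (z₂/z₁)^α ⇒ α = ln(V₂/V₁) / ln(z₂/z₁)
α = ln(93.0/62.4) / ln(224.0/20.0) = ln(1.4904) / ln(11.2000)
  = 0.39903 / 2.41591 = 0.16517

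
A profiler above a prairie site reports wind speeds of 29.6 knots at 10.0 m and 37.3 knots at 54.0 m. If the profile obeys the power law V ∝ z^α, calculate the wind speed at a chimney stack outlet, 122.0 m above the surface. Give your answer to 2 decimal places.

41.71 knots

First find α: α = ln(V₂/V₁)/ln(z₂/z₁) = ln(37.3/29.6)/ln(54.0/10.0) = 0.23122/1.68640 = 0.1371
Extrapolate from 54.0 m to 122.0 m: V₃ = 37.3 × (122.0/54.0)^0.1371 = 37.3 × 1.1182 = 41.7100 knots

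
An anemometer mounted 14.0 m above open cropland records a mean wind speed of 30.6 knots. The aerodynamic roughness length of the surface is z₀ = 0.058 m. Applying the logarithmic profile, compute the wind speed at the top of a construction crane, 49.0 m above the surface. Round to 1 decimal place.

Log law: V(z) ∝ ln(z/z₀), so V₂/V₁ = ln(z₂/z₀) / ln(z₁/z₀).
ln(49.0/0.058) = 6.7391, ln(14.0/0.058) = 5.4864
V₂ = 30.6 × 6.7391/5.4864 = 30.6 × 1.2283 = 37.5872 knots

37.6 knots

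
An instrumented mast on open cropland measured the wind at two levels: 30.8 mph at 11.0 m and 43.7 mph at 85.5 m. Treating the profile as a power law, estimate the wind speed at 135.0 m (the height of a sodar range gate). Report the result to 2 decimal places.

First find α: α = ln(V₂/V₁)/ln(z₂/z₁) = ln(43.7/30.8)/ln(85.5/11.0) = 0.34983/2.05062 = 0.1706
Extrapolate from 85.5 m to 135.0 m: V₃ = 43.7 × (135.0/85.5)^0.1706 = 43.7 × 1.0810 = 47.2414 mph

47.24 mph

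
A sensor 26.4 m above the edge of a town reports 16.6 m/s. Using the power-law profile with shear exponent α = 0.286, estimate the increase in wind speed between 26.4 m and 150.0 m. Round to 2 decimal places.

Power law: V₂ = V₁ · (z₂/z₁)^α = 16.6 × (5.6818)^0.286 = 27.2830 m/s
ΔV = 27.2830 − 16.6 = 10.6830 m/s

10.68 m/s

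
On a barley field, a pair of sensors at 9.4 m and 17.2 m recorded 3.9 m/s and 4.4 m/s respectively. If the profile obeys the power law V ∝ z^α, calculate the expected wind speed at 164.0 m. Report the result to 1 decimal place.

First find α: α = ln(V₂/V₁)/ln(z₂/z₁) = ln(4.4/3.9)/ln(17.2/9.4) = 0.12063/0.60420 = 0.1996
Extrapolate from 17.2 m to 164.0 m: V₃ = 4.4 × (164.0/17.2)^0.1996 = 4.4 × 1.5686 = 6.9020 m/s

6.9 m/s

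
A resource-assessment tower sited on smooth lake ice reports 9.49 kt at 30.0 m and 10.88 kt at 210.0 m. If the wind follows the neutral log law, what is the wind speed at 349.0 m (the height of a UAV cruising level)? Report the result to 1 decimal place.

Log law: V ∝ ln(z/z₀). From the pair, with r = V₁/V₂ = 0.87224,
ln z₀ = (ln z₁ − r·ln z₂)/(1 − r) = (3.4012 − 0.87224×5.3471)/0.12776 = -9.8842 → z₀ = 0.00005097 m
V₃ = V₁ · ln(z₃/z₀)/ln(z₁/z₀) = 9.49 × 15.7393/13.2854 = 11.2428 kt

11.2 kt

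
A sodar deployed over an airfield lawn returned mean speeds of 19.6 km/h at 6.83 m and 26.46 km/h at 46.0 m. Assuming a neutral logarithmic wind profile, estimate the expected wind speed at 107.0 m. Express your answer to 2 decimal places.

29.50 km/h

Log law: V ∝ ln(z/z₀). From the pair, with r = V₁/V₂ = 0.74074,
ln z₀ = (ln z₁ − r·ln z₂)/(1 − r) = (1.9213 − 0.74074×3.8286)/0.25926 = -3.5282 → z₀ = 0.02936 m
V₃ = V₁ · ln(z₃/z₀)/ln(z₁/z₀) = 19.6 × 8.2010/5.4495 = 29.4963 km/h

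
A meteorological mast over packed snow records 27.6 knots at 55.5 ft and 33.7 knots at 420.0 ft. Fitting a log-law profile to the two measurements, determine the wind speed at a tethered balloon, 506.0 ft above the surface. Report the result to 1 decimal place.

34.3 knots

Log law: V ∝ ln(z/z₀). From the pair, with r = V₁/V₂ = 0.81899,
ln z₀ = (ln z₁ − r·ln z₂)/(1 − r) = (4.0164 − 0.81899×6.0403)/0.18101 = -5.1408 → z₀ = 0.005853 ft
V₃ = V₁ · ln(z₃/z₀)/ln(z₁/z₀) = 27.6 × 11.3673/9.1572 = 34.2615 knots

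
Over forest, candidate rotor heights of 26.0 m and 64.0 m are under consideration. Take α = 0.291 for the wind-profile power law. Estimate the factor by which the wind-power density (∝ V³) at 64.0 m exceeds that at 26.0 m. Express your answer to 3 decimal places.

Speed ratio: V_B/V_A = (z_B/z_A)^α = (64.0/26.0)^0.291 = (2.4615)^0.291 = 1.29969
Power-density ratio: P_B/P_A = (V_B/V_A)³ = (1.29969)³ = 2.19545

2.195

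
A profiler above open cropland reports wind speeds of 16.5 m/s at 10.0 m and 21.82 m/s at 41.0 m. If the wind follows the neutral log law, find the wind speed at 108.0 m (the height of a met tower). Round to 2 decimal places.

25.47 m/s

Log law: V ∝ ln(z/z₀). From the pair, with r = V₁/V₂ = 0.75619,
ln z₀ = (ln z₁ − r·ln z₂)/(1 − r) = (2.3026 − 0.75619×3.7136)/0.24381 = -2.0736 → z₀ = 0.1257 m
V₃ = V₁ · ln(z₃/z₀)/ln(z₁/z₀) = 16.5 × 6.7557/4.3762 = 25.4719 m/s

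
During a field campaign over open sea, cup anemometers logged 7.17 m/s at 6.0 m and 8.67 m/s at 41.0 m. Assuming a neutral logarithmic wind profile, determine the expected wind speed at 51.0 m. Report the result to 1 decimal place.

Log law: V ∝ ln(z/z₀). From the pair, with r = V₁/V₂ = 0.82699,
ln z₀ = (ln z₁ − r·ln z₂)/(1 − r) = (1.7918 − 0.82699×3.7136)/0.17301 = -7.3945 → z₀ = 0.0006146 m
V₃ = V₁ · ln(z₃/z₀)/ln(z₁/z₀) = 7.17 × 11.3263/9.1863 = 8.8403 m/s

8.8 m/s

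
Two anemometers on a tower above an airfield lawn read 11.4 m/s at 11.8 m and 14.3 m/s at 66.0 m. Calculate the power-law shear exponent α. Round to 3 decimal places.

α ≈ 0.132

Power law: V₂/V₁ = (z₂/z₁)^α ⇒ α = ln(V₂/V₁) / ln(z₂/z₁)
α = ln(14.3/11.4) / ln(66.0/11.8) = ln(1.2544) / ln(5.5932)
  = 0.22665 / 1.72156 = 0.13165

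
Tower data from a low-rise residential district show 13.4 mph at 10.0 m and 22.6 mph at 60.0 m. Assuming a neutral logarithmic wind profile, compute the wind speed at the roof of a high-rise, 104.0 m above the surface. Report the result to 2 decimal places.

25.42 mph

Log law: V ∝ ln(z/z₀). From the pair, with r = V₁/V₂ = 0.59292,
ln z₀ = (ln z₁ − r·ln z₂)/(1 − r) = (2.3026 − 0.59292×4.0943)/0.40708 = -0.3072 → z₀ = 0.7355 m
V₃ = V₁ · ln(z₃/z₀)/ln(z₁/z₀) = 13.4 × 4.9515/2.6097 = 25.4243 mph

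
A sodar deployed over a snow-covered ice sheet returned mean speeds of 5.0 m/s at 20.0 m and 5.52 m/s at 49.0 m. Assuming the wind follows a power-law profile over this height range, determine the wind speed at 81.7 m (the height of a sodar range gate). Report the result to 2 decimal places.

First find α: α = ln(V₂/V₁)/ln(z₂/z₁) = ln(5.52/5.0)/ln(49.0/20.0) = 0.09894/0.89609 = 0.1104
Extrapolate from 49.0 m to 81.7 m: V₃ = 5.52 × (81.7/49.0)^0.1104 = 5.52 × 1.0581 = 5.8405 m/s

5.84 m/s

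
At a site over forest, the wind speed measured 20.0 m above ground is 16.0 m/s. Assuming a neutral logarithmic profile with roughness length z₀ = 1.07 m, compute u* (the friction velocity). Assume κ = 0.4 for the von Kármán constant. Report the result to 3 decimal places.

Log law: V(z) = (u*/κ) · ln(z/z₀) ⇒ u* = κ · V / ln(z/z₀)
u* = 0.4 × 16.0 / ln(20.0/1.07) = 0.4 × 16.0 / 2.9281
   = 6.4000 / 2.9281 = 2.1857 m/s

u* ≈ 2.186 m/s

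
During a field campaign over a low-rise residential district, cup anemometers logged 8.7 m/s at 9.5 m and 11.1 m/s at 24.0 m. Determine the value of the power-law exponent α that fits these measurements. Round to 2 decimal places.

Power law: V₂/V₁ = (z₂/z₁)^α ⇒ α = ln(V₂/V₁) / ln(z₂/z₁)
α = ln(11.1/8.7) / ln(24.0/9.5) = ln(1.2759) / ln(2.5263)
  = 0.24362 / 0.92676 = 0.26287

α ≈ 0.26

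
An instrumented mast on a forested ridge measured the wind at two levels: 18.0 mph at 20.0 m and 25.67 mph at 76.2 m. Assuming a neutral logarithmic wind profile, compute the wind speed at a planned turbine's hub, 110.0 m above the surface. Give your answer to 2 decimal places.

27.78 mph

Log law: V ∝ ln(z/z₀). From the pair, with r = V₁/V₂ = 0.70121,
ln z₀ = (ln z₁ − r·ln z₂)/(1 − r) = (2.9957 − 0.70121×4.3334)/0.29879 = -0.1434 → z₀ = 0.8664 m
V₃ = V₁ · ln(z₃/z₀)/ln(z₁/z₀) = 18.0 × 4.8439/3.1392 = 27.7751 mph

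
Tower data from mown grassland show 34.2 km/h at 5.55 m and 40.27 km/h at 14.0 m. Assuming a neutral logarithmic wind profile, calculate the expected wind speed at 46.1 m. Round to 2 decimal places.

Log law: V ∝ ln(z/z₀). From the pair, with r = V₁/V₂ = 0.84927,
ln z₀ = (ln z₁ − r·ln z₂)/(1 − r) = (1.7138 − 0.84927×2.6391)/0.15073 = -3.4994 → z₀ = 0.03022 m
V₃ = V₁ · ln(z₃/z₀)/ln(z₁/z₀) = 34.2 × 7.3302/5.2132 = 48.0883 km/h

48.09 km/h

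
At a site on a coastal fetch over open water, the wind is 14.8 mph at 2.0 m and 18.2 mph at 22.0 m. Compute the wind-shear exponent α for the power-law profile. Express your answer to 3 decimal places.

Power law: V₂/V₁ = (z₂/z₁)^α ⇒ α = ln(V₂/V₁) / ln(z₂/z₁)
α = ln(18.2/14.8) / ln(22.0/2.0) = ln(1.2297) / ln(11.0000)
  = 0.20679 / 2.39790 = 0.08624

α ≈ 0.086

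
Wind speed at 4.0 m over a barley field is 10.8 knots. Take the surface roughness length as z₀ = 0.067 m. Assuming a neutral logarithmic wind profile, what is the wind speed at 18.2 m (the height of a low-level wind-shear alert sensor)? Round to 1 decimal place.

14.8 knots

Log law: V(z) ∝ ln(z/z₀), so V₂/V₁ = ln(z₂/z₀) / ln(z₁/z₀).
ln(18.2/0.067) = 5.6045, ln(4.0/0.067) = 4.0894
V₂ = 10.8 × 5.6045/4.0894 = 10.8 × 1.3705 = 14.8015 knots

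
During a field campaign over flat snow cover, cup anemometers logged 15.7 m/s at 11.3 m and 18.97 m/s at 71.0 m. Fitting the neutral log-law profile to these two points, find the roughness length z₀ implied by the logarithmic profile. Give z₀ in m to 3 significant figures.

Log law: V(z) ∝ ln(z/z₀). With r = V₁/V₂ = 15.7/18.97 = 0.82762,
r · ln(z₂/z₀) = ln(z₁/z₀) ⇒ ln z₀ = (ln z₁ − r·ln z₂)/(1 − r)
ln z₀ = (2.42480 − 0.82762×4.26268) / 0.17238 = -6.3993
z₀ = exp(-6.3993) = 0.001663 m

z₀ ≈ 0.00166 m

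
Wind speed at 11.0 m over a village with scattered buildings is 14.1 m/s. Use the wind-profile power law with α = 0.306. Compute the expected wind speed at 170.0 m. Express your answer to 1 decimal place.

Power-law profile: V₂ = V₁ · (z₂/z₁)^α
V₂ = 14.1 × (170.0/11.0)^0.306 = 14.1 × (15.4545)^0.306
    = 14.1 × 2.3113 = 32.5889 m/s

32.6 m/s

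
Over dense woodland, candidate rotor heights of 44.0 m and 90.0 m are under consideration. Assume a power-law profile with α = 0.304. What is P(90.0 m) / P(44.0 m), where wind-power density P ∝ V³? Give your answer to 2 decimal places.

1.92

Speed ratio: V_B/V_A = (z_B/z_A)^α = (90.0/44.0)^0.304 = (2.0455)^0.304 = 1.24303
Power-density ratio: P_B/P_A = (V_B/V_A)³ = (1.24303)³ = 1.92062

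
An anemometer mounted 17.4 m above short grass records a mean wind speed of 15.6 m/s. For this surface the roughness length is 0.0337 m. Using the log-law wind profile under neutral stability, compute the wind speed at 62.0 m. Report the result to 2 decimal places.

Log law: V(z) ∝ ln(z/z₀), so V₂/V₁ = ln(z₂/z₀) / ln(z₁/z₀).
ln(62.0/0.0337) = 7.5174, ln(17.4/0.0337) = 6.2467
V₂ = 15.6 × 7.5174/6.2467 = 15.6 × 1.2034 = 18.7732 m/s

18.77 m/s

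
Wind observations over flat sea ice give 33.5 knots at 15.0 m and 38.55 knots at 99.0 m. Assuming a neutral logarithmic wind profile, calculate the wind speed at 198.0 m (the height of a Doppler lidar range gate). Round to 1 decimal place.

Log law: V ∝ ln(z/z₀). From the pair, with r = V₁/V₂ = 0.86900,
ln z₀ = (ln z₁ − r·ln z₂)/(1 − r) = (2.7081 − 0.86900×4.5951)/0.13100 = -9.8101 → z₀ = 0.00005489 m
V₃ = V₁ · ln(z₃/z₀)/ln(z₁/z₀) = 33.5 × 15.0984/12.5182 = 40.4049 knots

40.4 knots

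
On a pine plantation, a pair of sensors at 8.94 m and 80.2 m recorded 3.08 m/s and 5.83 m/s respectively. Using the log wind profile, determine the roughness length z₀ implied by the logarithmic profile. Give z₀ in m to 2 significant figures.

z₀ ≈ 0.77 m

Log law: V(z) ∝ ln(z/z₀). With r = V₁/V₂ = 3.08/5.83 = 0.52830,
r · ln(z₂/z₀) = ln(z₁/z₀) ⇒ ln z₀ = (ln z₁ − r·ln z₂)/(1 − r)
ln z₀ = (2.19054 − 0.52830×4.38452) / 0.47170 = -0.2667
z₀ = exp(-0.2667) = 0.7659 m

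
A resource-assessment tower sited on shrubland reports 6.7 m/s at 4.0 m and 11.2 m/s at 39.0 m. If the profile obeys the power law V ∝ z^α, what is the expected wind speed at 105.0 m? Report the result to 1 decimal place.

First find α: α = ln(V₂/V₁)/ln(z₂/z₁) = ln(11.2/6.7)/ln(39.0/4.0) = 0.51381/2.27727 = 0.2256
Extrapolate from 39.0 m to 105.0 m: V₃ = 11.2 × (105.0/39.0)^0.2256 = 11.2 × 1.2504 = 14.0044 m/s

14.0 m/s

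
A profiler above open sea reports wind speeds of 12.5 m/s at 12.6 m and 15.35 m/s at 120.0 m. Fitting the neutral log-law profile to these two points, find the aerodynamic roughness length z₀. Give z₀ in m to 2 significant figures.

z₀ ≈ 0.00064 m

Log law: V(z) ∝ ln(z/z₀). With r = V₁/V₂ = 12.5/15.35 = 0.81433,
r · ln(z₂/z₀) = ln(z₁/z₀) ⇒ ln z₀ = (ln z₁ − r·ln z₂)/(1 − r)
ln z₀ = (2.53370 − 0.81433×4.78749) / 0.18567 = -7.3514
z₀ = exp(-7.3514) = 0.0006417 m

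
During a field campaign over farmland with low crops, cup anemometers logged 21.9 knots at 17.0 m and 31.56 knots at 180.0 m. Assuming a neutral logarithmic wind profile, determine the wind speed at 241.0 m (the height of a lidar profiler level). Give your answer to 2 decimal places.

32.75 knots

Log law: V ∝ ln(z/z₀). From the pair, with r = V₁/V₂ = 0.69392,
ln z₀ = (ln z₁ − r·ln z₂)/(1 − r) = (2.8332 − 0.69392×5.1930)/0.30608 = -2.5165 → z₀ = 0.08074 m
V₃ = V₁ · ln(z₃/z₀)/ln(z₁/z₀) = 21.9 × 8.0013/5.3497 = 32.7547 knots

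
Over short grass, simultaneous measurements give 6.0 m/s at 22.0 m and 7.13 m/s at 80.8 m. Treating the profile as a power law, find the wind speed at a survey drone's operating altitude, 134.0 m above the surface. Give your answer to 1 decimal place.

First find α: α = ln(V₂/V₁)/ln(z₂/z₁) = ln(7.13/6.0)/ln(80.8/22.0) = 0.17255/1.30093 = 0.1326
Extrapolate from 80.8 m to 134.0 m: V₃ = 7.13 × (134.0/80.8)^0.1326 = 7.13 × 1.0694 = 7.6248 m/s

7.6 m/s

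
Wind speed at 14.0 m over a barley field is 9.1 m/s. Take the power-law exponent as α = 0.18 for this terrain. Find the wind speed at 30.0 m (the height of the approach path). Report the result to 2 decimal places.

10.44 m/s

Power-law profile: V₂ = V₁ · (z₂/z₁)^α
V₂ = 9.1 × (30.0/14.0)^0.18 = 9.1 × (2.1429)^0.18
    = 9.1 × 1.1470 = 10.4381 m/s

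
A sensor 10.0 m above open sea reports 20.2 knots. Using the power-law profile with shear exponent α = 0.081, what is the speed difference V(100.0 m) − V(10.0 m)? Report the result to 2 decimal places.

4.14 knots

Power law: V₂ = V₁ · (z₂/z₁)^α = 20.2 × (10.0000)^0.081 = 24.3417 knots
ΔV = 24.3417 − 20.2 = 4.1417 knots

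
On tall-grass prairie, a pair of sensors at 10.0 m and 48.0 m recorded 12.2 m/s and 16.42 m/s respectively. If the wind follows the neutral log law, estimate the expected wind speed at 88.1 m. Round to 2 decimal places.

18.05 m/s

Log law: V ∝ ln(z/z₀). From the pair, with r = V₁/V₂ = 0.74300,
ln z₀ = (ln z₁ − r·ln z₂)/(1 − r) = (2.3026 − 0.74300×3.8712)/0.25700 = -2.2323 → z₀ = 0.1073 m
V₃ = V₁ · ln(z₃/z₀)/ln(z₁/z₀) = 12.2 × 6.7107/4.5349 = 18.0537 m/s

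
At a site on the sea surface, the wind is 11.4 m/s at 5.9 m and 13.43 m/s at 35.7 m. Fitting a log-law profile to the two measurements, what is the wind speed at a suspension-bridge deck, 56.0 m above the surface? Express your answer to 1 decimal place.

Log law: V ∝ ln(z/z₀). From the pair, with r = V₁/V₂ = 0.84885,
ln z₀ = (ln z₁ − r·ln z₂)/(1 − r) = (1.7750 − 0.84885×3.5752)/0.15115 = -8.3345 → z₀ = 0.0002401 m
V₃ = V₁ · ln(z₃/z₀)/ln(z₁/z₀) = 11.4 × 12.3599/10.1095 = 13.9377 m/s

13.9 m/s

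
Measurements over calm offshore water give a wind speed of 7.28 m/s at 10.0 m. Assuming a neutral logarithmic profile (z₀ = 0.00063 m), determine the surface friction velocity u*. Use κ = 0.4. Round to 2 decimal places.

u* ≈ 0.30 m/s

Log law: V(z) = (u*/κ) · ln(z/z₀) ⇒ u* = κ · V / ln(z/z₀)
u* = 0.4 × 7.28 / ln(10.0/0.00063) = 0.4 × 7.28 / 9.6724
   = 2.9120 / 9.6724 = 0.3011 m/s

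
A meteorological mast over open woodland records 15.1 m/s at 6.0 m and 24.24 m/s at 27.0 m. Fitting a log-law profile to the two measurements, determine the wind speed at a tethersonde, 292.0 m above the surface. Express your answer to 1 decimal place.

38.7 m/s

Log law: V ∝ ln(z/z₀). From the pair, with r = V₁/V₂ = 0.62294,
ln z₀ = (ln z₁ − r·ln z₂)/(1 − r) = (1.7918 − 0.62294×3.2958)/0.37706 = -0.6931 → z₀ = 0.5000 m
V₃ = V₁ · ln(z₃/z₀)/ln(z₁/z₀) = 15.1 × 6.3698/2.4849 = 38.7084 m/s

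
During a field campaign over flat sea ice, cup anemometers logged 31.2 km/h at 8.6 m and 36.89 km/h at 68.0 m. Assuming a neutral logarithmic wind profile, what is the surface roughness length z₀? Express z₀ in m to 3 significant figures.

z₀ ≈ 0.000102 m

Log law: V(z) ∝ ln(z/z₀). With r = V₁/V₂ = 31.2/36.89 = 0.84576,
r · ln(z₂/z₀) = ln(z₁/z₀) ⇒ ln z₀ = (ln z₁ − r·ln z₂)/(1 − r)
ln z₀ = (2.15176 − 0.84576×4.21951) / 0.15424 = -9.1863
z₀ = exp(-9.1863) = 0.0001024 m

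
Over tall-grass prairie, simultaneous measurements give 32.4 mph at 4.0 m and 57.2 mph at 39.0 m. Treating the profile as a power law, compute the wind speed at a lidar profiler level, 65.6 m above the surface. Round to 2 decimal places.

First find α: α = ln(V₂/V₁)/ln(z₂/z₁) = ln(57.2/32.4)/ln(39.0/4.0) = 0.56840/2.27727 = 0.2496
Extrapolate from 39.0 m to 65.6 m: V₃ = 57.2 × (65.6/39.0)^0.2496 = 57.2 × 1.1386 = 65.1275 mph

65.13 mph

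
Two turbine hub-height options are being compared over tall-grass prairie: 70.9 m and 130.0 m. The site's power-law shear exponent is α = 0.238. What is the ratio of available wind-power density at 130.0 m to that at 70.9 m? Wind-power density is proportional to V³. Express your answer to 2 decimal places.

Speed ratio: V_B/V_A = (z_B/z_A)^α = (130.0/70.9)^0.238 = (1.8336)^0.238 = 1.15522
Power-density ratio: P_B/P_A = (V_B/V_A)³ = (1.15522)³ = 1.54168

1.54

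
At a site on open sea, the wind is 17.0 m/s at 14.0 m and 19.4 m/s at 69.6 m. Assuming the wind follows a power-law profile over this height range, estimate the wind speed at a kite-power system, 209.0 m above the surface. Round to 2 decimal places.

21.24 m/s

First find α: α = ln(V₂/V₁)/ln(z₂/z₁) = ln(19.4/17.0)/ln(69.6/14.0) = 0.13206/1.60371 = 0.0823
Extrapolate from 69.6 m to 209.0 m: V₃ = 19.4 × (209.0/69.6)^0.0823 = 19.4 × 1.0948 = 21.2386 m/s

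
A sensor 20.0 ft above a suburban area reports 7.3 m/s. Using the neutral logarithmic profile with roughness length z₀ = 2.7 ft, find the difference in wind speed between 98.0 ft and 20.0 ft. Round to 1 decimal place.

Log law: V₂ = V₁ · ln(z₂/z₀)/ln(z₁/z₀) = 7.3 × 3.5917/2.0025 = 13.0935 m/s
ΔV = 13.0935 − 7.3 = 5.7935 m/s

5.8 m/s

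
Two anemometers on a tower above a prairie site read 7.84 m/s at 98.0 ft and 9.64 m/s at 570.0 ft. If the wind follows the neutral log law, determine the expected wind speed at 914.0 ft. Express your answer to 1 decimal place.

10.1 m/s

Log law: V ∝ ln(z/z₀). From the pair, with r = V₁/V₂ = 0.81328,
ln z₀ = (ln z₁ − r·ln z₂)/(1 − r) = (4.5850 − 0.81328×6.3456)/0.18672 = -3.0837 → z₀ = 0.04579 ft
V₃ = V₁ · ln(z₃/z₀)/ln(z₁/z₀) = 7.84 × 9.9016/7.6687 = 10.1227 m/s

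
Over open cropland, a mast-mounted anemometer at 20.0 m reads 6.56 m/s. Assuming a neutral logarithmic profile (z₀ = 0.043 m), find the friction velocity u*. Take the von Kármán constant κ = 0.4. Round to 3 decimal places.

Log law: V(z) = (u*/κ) · ln(z/z₀) ⇒ u* = κ · V / ln(z/z₀)
u* = 0.4 × 6.56 / ln(20.0/0.043) = 0.4 × 6.56 / 6.1423
   = 2.6240 / 6.1423 = 0.4272 m/s

u* ≈ 0.427 m/s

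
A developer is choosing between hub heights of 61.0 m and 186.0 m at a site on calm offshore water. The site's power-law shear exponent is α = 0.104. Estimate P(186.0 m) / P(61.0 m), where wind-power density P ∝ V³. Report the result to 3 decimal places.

Speed ratio: V_B/V_A = (z_B/z_A)^α = (186.0/61.0)^0.104 = (3.0492)^0.104 = 1.12294
Power-density ratio: P_B/P_A = (V_B/V_A)³ = (1.12294)³ = 1.41601

1.416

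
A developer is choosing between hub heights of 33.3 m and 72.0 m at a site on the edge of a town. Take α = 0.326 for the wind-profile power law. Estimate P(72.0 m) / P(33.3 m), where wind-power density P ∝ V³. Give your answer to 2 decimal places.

Speed ratio: V_B/V_A = (z_B/z_A)^α = (72.0/33.3)^0.326 = (2.1622)^0.326 = 1.28580
Power-density ratio: P_B/P_A = (V_B/V_A)³ = (1.28580)³ = 2.12579

2.13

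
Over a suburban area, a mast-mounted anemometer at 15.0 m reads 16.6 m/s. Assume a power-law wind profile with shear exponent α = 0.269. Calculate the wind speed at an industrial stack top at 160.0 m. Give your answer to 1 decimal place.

Power-law profile: V₂ = V₁ · (z₂/z₁)^α
V₂ = 16.6 × (160.0/15.0)^0.269 = 16.6 × (10.6667)^0.269
    = 16.6 × 1.8903 = 31.3796 m/s

31.4 m/s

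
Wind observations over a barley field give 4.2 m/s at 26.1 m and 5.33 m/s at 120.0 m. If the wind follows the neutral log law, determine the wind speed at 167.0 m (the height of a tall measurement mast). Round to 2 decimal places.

5.57 m/s

Log law: V ∝ ln(z/z₀). From the pair, with r = V₁/V₂ = 0.78799,
ln z₀ = (ln z₁ − r·ln z₂)/(1 − r) = (3.2619 − 0.78799×4.7875)/0.21201 = -2.4083 → z₀ = 0.08997 m
V₃ = V₁ · ln(z₃/z₀)/ln(z₁/z₀) = 4.2 × 7.5263/5.6702 = 5.5748 m/s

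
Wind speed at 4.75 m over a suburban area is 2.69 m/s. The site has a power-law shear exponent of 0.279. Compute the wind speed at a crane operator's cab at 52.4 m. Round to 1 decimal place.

5.3 m/s

Power-law profile: V₂ = V₁ · (z₂/z₁)^α
V₂ = 2.69 × (52.4/4.75)^0.279 = 2.69 × (11.0316)^0.279
    = 2.69 × 1.9539 = 5.2559 m/s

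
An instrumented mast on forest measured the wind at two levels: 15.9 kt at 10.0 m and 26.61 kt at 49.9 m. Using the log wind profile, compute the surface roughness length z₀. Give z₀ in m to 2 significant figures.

Log law: V(z) ∝ ln(z/z₀). With r = V₁/V₂ = 15.9/26.61 = 0.59752,
r · ln(z₂/z₀) = ln(z₁/z₀) ⇒ ln z₀ = (ln z₁ − r·ln z₂)/(1 − r)
ln z₀ = (2.30259 − 0.59752×3.91002) / 0.40248 = -0.0838
z₀ = exp(-0.0838) = 0.9196 m

z₀ ≈ 0.92 m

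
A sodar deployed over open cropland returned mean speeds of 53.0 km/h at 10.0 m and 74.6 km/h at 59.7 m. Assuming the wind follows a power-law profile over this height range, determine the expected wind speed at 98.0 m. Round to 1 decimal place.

82.0 km/h

First find α: α = ln(V₂/V₁)/ln(z₂/z₁) = ln(74.6/53.0)/ln(59.7/10.0) = 0.34185/1.78675 = 0.1913
Extrapolate from 59.7 m to 98.0 m: V₃ = 74.6 × (98.0/59.7)^0.1913 = 74.6 × 1.0995 = 82.0204 km/h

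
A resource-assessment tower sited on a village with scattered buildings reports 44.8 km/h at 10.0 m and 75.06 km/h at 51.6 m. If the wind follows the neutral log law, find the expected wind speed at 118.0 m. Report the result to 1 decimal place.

Log law: V ∝ ln(z/z₀). From the pair, with r = V₁/V₂ = 0.59686,
ln z₀ = (ln z₁ − r·ln z₂)/(1 − r) = (2.3026 − 0.59686×3.9435)/0.40314 = -0.1268 → z₀ = 0.8809 m
V₃ = V₁ · ln(z₃/z₀)/ln(z₁/z₀) = 44.8 × 4.8975/2.4294 = 90.3135 km/h

90.3 km/h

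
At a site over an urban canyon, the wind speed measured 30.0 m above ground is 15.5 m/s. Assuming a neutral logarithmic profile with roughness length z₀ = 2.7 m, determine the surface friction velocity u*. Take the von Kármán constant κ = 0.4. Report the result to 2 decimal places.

u* ≈ 2.57 m/s

Log law: V(z) = (u*/κ) · ln(z/z₀) ⇒ u* = κ · V / ln(z/z₀)
u* = 0.4 × 15.5 / ln(30.0/2.7) = 0.4 × 15.5 / 2.4079
   = 6.2000 / 2.4079 = 2.5748 m/s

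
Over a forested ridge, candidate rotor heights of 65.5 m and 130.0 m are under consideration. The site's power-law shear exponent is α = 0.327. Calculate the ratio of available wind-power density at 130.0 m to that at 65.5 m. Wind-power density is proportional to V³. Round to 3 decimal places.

1.959

Speed ratio: V_B/V_A = (z_B/z_A)^α = (130.0/65.5)^0.327 = (1.9847)^0.327 = 1.25126
Power-density ratio: P_B/P_A = (V_B/V_A)³ = (1.25126)³ = 1.95905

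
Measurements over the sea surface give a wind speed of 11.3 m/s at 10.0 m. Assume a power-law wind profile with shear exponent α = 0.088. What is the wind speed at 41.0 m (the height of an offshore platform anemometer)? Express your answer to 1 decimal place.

Power-law profile: V₂ = V₁ · (z₂/z₁)^α
V₂ = 11.3 × (41.0/10.0)^0.088 = 11.3 × (4.1000)^0.088
    = 11.3 × 1.1322 = 12.7939 m/s

12.8 m/s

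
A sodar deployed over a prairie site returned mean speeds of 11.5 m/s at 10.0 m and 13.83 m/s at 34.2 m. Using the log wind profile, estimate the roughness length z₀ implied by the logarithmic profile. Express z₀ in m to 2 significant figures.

Log law: V(z) ∝ ln(z/z₀). With r = V₁/V₂ = 11.5/13.83 = 0.83153,
r · ln(z₂/z₀) = ln(z₁/z₀) ⇒ ln z₀ = (ln z₁ − r·ln z₂)/(1 − r)
ln z₀ = (2.30259 − 0.83153×3.53223) / 0.16847 = -3.7665
z₀ = exp(-3.7665) = 0.02313 m

z₀ ≈ 0.023 m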